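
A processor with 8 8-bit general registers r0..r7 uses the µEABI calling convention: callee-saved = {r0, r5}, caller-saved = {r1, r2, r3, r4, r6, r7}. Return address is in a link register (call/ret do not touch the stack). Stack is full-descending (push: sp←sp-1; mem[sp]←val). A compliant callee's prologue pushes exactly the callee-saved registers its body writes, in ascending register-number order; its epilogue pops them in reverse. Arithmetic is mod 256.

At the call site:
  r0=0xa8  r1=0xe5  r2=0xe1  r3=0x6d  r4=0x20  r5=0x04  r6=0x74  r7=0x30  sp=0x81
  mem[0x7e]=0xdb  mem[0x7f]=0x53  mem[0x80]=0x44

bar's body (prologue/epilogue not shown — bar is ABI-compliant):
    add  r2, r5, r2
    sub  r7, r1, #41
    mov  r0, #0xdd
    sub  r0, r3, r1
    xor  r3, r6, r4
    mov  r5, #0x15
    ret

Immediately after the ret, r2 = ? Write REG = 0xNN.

REG = 0xe5

prologue: push r0 → mem[0x80]=0xa8, sp=0x80
prologue: push r5 → mem[0x7f]=0x04, sp=0x7f
body[0] add  r2, r5, r2 → r2=0xe5
body[1] sub  r7, r1, #41 → r7=0xbc
body[2] mov  r0, #0xdd → r0=0xdd
body[3] sub  r0, r3, r1 → r0=0x88
body[4] xor  r3, r6, r4 → r3=0x54
body[5] mov  r5, #0x15 → r5=0x15
epilogue: pop r5=0x04, sp=0x80
epilogue: pop r0=0xa8, sp=0x81
r2 is caller-saved → body value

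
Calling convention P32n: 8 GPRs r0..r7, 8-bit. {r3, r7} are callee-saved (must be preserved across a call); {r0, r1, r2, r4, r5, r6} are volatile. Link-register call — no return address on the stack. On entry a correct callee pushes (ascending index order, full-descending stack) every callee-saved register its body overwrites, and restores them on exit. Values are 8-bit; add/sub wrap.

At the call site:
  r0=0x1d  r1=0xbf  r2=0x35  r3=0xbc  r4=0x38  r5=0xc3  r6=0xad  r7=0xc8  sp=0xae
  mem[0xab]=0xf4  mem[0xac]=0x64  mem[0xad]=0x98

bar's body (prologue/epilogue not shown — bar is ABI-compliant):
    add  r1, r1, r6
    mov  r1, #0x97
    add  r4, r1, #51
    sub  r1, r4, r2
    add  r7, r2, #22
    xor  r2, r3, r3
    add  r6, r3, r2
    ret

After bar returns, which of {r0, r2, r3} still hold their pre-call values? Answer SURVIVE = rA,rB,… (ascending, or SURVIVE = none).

prologue: push r7 → mem[0xad]=0xc8, sp=0xad
body[0] add  r1, r1, r6 → r1=0x6c
body[1] mov  r1, #0x97 → r1=0x97
body[2] add  r4, r1, #51 → r4=0xca
body[3] sub  r1, r4, r2 → r1=0x95
body[4] add  r7, r2, #22 → r7=0x4b
body[5] xor  r2, r3, r3 → r2=0x00
body[6] add  r6, r3, r2 → r6=0xbc
epilogue: pop r7=0xc8, sp=0xae
r0: caller-saved, written=False
r2: caller-saved, written=True
r3: callee-saved, written=False

SURVIVE = r0,r3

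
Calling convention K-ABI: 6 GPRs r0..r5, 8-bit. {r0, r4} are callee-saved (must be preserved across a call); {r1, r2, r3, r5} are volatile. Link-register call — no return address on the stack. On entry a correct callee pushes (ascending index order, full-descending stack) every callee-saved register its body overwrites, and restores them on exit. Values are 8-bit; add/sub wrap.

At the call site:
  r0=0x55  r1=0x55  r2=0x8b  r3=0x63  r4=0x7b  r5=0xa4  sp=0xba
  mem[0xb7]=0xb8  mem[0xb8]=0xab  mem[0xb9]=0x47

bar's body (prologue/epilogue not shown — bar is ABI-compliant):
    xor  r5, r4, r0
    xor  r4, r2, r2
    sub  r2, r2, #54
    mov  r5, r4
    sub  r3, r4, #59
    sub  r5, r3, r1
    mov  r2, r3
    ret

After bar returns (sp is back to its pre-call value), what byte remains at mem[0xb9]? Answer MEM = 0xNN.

prologue: push r4 -> mem[0xb9]=0x7b, sp=0xb9
body[0] xor  r5, r4, r0 -> r5=0x2e
body[1] xor  r4, r2, r2 -> r4=0x00
body[2] sub  r2, r2, #54 -> r2=0x55
body[3] mov  r5, r4 -> r5=0x00
body[4] sub  r3, r4, #59 -> r3=0xc5
body[5] sub  r5, r3, r1 -> r5=0x70
body[6] mov  r2, r3 -> r2=0xc5
epilogue: pop r4=0x7b, sp=0xba
prologue pushed ['r4'] at ['0xb9']

MEM = 0x7b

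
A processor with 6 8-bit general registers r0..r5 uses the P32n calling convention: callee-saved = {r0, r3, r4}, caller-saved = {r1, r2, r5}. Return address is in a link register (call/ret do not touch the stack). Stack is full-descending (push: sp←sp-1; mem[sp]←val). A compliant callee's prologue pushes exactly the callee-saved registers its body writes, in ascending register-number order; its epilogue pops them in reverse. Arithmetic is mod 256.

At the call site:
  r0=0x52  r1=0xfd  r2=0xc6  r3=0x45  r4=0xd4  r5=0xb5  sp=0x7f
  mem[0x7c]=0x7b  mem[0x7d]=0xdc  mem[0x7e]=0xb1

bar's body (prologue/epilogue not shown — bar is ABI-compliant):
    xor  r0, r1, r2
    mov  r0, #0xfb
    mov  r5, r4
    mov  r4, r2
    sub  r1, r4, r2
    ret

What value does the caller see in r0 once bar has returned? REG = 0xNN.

prologue: push r0 → mem[0x7e]=0x52, sp=0x7e
prologue: push r4 → mem[0x7d]=0xd4, sp=0x7d
body[0] xor  r0, r1, r2 → r0=0x3b
body[1] mov  r0, #0xfb → r0=0xfb
body[2] mov  r5, r4 → r5=0xd4
body[3] mov  r4, r2 → r4=0xc6
body[4] sub  r1, r4, r2 → r1=0x00
epilogue: pop r4=0xd4, sp=0x7e
epilogue: pop r0=0x52, sp=0x7f
r0 is callee-saved → restored

REG = 0x52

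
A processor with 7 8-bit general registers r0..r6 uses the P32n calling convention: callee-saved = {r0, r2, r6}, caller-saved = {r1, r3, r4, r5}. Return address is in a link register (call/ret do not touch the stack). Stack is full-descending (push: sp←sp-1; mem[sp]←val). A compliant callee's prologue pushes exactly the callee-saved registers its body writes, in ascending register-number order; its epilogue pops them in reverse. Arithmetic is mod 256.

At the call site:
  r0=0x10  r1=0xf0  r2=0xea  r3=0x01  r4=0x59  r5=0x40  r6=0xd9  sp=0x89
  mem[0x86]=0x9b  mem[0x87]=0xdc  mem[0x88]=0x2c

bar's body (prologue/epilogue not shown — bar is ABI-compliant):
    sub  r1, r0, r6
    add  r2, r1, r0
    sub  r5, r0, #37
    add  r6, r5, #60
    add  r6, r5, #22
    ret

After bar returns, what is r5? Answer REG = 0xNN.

REG = 0xeb

prologue: push r2 → mem[0x88]=0xea, sp=0x88
prologue: push r6 → mem[0x87]=0xd9, sp=0x87
body[0] sub  r1, r0, r6 → r1=0x37
body[1] add  r2, r1, r0 → r2=0x47
body[2] sub  r5, r0, #37 → r5=0xeb
body[3] add  r6, r5, #60 → r6=0x27
body[4] add  r6, r5, #22 → r6=0x01
epilogue: pop r6=0xd9, sp=0x88
epilogue: pop r2=0xea, sp=0x89
r5 is caller-saved → body value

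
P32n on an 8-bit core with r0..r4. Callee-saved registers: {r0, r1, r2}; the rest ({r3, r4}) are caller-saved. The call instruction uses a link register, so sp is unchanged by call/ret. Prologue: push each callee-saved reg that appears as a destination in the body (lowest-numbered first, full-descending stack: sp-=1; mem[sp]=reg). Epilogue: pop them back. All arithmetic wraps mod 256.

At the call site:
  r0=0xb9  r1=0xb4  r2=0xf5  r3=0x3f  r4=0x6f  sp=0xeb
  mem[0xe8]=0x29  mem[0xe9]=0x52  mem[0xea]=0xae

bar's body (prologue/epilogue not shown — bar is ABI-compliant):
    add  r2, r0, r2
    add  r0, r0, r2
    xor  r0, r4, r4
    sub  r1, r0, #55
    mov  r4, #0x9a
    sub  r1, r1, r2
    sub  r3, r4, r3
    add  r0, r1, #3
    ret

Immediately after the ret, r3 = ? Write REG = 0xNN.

prologue: push r0 -> mem[0xea]=0xb9, sp=0xea
prologue: push r1 -> mem[0xe9]=0xb4, sp=0xe9
prologue: push r2 -> mem[0xe8]=0xf5, sp=0xe8
body[0] add  r2, r0, r2 -> r2=0xae
body[1] add  r0, r0, r2 -> r0=0x67
body[2] xor  r0, r4, r4 -> r0=0x00
body[3] sub  r1, r0, #55 -> r1=0xc9
body[4] mov  r4, #0x9a -> r4=0x9a
body[5] sub  r1, r1, r2 -> r1=0x1b
body[6] sub  r3, r4, r3 -> r3=0x5b
body[7] add  r0, r1, #3 -> r0=0x1e
epilogue: pop r2=0xf5, sp=0xe9
epilogue: pop r1=0xb4, sp=0xea
epilogue: pop r0=0xb9, sp=0xeb
r3 is caller-saved -> body value

REG = 0x5b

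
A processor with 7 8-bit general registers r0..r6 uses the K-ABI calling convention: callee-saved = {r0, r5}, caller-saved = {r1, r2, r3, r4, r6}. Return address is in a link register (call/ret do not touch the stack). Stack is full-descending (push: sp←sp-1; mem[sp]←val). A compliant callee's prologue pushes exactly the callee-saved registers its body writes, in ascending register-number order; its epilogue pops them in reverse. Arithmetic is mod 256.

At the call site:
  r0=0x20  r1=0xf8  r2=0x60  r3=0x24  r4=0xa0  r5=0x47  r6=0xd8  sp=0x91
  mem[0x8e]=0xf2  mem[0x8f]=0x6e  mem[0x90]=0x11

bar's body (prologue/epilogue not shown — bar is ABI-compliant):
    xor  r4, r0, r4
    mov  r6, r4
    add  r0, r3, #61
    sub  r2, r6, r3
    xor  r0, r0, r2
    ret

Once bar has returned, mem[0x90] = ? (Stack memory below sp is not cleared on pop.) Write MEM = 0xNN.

MEM = 0x20

prologue: push r0 → mem[0x90]=0x20, sp=0x90
body[0] xor  r4, r0, r4 → r4=0x80
body[1] mov  r6, r4 → r6=0x80
body[2] add  r0, r3, #61 → r0=0x61
body[3] sub  r2, r6, r3 → r2=0x5c
body[4] xor  r0, r0, r2 → r0=0x3d
epilogue: pop r0=0x20, sp=0x91
prologue pushed ['r0'] at ['0x90']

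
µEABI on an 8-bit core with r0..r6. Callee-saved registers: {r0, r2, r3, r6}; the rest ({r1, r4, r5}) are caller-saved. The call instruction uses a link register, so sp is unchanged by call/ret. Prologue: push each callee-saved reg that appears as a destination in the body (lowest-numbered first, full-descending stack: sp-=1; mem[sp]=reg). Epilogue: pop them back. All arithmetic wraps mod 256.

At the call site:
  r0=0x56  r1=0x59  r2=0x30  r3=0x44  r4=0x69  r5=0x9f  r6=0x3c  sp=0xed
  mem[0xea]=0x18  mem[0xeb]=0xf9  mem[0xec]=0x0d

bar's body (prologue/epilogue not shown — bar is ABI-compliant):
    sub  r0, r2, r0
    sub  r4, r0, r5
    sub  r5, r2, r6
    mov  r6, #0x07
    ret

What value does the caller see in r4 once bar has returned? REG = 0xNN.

REG = 0x3b

prologue: push r0 -> mem[0xec]=0x56, sp=0xec
prologue: push r6 -> mem[0xeb]=0x3c, sp=0xeb
body[0] sub  r0, r2, r0 -> r0=0xda
body[1] sub  r4, r0, r5 -> r4=0x3b
body[2] sub  r5, r2, r6 -> r5=0xf4
body[3] mov  r6, #0x07 -> r6=0x07
epilogue: pop r6=0x3c, sp=0xec
epilogue: pop r0=0x56, sp=0xed
r4 is caller-saved -> body value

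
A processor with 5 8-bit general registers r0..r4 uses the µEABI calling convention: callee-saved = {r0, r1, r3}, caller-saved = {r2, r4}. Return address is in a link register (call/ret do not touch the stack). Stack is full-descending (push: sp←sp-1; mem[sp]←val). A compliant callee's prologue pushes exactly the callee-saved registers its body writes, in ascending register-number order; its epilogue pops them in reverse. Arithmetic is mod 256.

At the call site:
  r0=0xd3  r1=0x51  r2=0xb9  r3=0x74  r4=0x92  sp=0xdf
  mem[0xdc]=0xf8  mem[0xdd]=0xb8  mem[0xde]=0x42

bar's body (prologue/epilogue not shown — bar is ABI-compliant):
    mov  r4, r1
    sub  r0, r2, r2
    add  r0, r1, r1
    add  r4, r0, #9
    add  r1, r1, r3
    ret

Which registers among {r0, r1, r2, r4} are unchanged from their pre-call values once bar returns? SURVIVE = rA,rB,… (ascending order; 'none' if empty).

SURVIVE = r0,r1,r2

prologue: push r0 -> mem[0xde]=0xd3, sp=0xde
prologue: push r1 -> mem[0xdd]=0x51, sp=0xdd
body[0] mov  r4, r1 -> r4=0x51
body[1] sub  r0, r2, r2 -> r0=0x00
body[2] add  r0, r1, r1 -> r0=0xa2
body[3] add  r4, r0, #9 -> r4=0xab
body[4] add  r1, r1, r3 -> r1=0xc5
epilogue: pop r1=0x51, sp=0xde
epilogue: pop r0=0xd3, sp=0xdf
r0: callee-saved, written=True
r1: callee-saved, written=True
r2: caller-saved, written=False
r4: caller-saved, written=True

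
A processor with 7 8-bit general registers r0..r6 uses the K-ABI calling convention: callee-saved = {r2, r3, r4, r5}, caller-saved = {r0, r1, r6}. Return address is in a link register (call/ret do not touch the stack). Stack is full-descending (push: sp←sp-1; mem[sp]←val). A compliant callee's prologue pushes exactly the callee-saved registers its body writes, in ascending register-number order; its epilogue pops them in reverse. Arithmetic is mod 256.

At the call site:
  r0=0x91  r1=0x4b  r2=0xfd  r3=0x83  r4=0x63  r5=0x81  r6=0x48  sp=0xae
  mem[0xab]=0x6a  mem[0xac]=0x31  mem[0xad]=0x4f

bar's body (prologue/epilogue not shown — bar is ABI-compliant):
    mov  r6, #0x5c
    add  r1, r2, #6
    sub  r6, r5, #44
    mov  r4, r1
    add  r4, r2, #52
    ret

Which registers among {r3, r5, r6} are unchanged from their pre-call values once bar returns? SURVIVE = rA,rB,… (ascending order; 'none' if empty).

prologue: push r4 -> mem[0xad]=0x63, sp=0xad
body[0] mov  r6, #0x5c -> r6=0x5c
body[1] add  r1, r2, #6 -> r1=0x03
body[2] sub  r6, r5, #44 -> r6=0x55
body[3] mov  r4, r1 -> r4=0x03
body[4] add  r4, r2, #52 -> r4=0x31
epilogue: pop r4=0x63, sp=0xae
r3: callee-saved, written=False
r5: callee-saved, written=False
r6: caller-saved, written=True

SURVIVE = r3,r5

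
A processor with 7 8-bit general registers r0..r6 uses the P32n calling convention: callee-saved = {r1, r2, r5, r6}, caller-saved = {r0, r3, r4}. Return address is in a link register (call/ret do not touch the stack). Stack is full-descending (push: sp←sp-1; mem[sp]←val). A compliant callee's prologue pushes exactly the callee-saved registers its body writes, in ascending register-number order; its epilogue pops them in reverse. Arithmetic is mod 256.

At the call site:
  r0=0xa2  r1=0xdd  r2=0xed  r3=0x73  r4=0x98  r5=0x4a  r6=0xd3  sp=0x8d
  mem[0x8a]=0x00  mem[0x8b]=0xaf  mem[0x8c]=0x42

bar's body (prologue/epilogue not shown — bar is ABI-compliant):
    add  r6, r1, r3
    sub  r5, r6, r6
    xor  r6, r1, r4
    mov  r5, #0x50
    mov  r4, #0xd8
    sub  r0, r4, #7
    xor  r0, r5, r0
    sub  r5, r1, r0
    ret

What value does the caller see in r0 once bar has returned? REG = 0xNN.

prologue: push r5 → mem[0x8c]=0x4a, sp=0x8c
prologue: push r6 → mem[0x8b]=0xd3, sp=0x8b
body[0] add  r6, r1, r3 → r6=0x50
body[1] sub  r5, r6, r6 → r5=0x00
body[2] xor  r6, r1, r4 → r6=0x45
body[3] mov  r5, #0x50 → r5=0x50
body[4] mov  r4, #0xd8 → r4=0xd8
body[5] sub  r0, r4, #7 → r0=0xd1
body[6] xor  r0, r5, r0 → r0=0x81
body[7] sub  r5, r1, r0 → r5=0x5c
epilogue: pop r6=0xd3, sp=0x8c
epilogue: pop r5=0x4a, sp=0x8d
r0 is caller-saved → body value

REG = 0x81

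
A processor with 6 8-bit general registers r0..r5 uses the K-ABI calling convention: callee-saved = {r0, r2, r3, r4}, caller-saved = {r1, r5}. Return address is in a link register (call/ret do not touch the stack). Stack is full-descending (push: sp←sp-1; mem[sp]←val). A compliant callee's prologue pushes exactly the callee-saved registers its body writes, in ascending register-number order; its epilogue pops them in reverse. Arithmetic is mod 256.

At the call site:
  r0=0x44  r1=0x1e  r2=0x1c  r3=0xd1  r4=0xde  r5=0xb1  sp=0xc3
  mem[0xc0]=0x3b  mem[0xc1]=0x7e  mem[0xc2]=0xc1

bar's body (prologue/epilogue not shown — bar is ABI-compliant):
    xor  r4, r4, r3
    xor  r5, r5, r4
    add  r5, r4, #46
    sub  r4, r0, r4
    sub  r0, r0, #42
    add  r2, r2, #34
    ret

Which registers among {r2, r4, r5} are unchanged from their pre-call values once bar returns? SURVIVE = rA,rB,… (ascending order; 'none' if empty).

prologue: push r0 → mem[0xc2]=0x44, sp=0xc2
prologue: push r2 → mem[0xc1]=0x1c, sp=0xc1
prologue: push r4 → mem[0xc0]=0xde, sp=0xc0
body[0] xor  r4, r4, r3 → r4=0x0f
body[1] xor  r5, r5, r4 → r5=0xbe
body[2] add  r5, r4, #46 → r5=0x3d
body[3] sub  r4, r0, r4 → r4=0x35
body[4] sub  r0, r0, #42 → r0=0x1a
body[5] add  r2, r2, #34 → r2=0x3e
epilogue: pop r4=0xde, sp=0xc1
epilogue: pop r2=0x1c, sp=0xc2
epilogue: pop r0=0x44, sp=0xc3
r2: callee-saved, written=True
r4: callee-saved, written=True
r5: caller-saved, written=True

SURVIVE = r2,r4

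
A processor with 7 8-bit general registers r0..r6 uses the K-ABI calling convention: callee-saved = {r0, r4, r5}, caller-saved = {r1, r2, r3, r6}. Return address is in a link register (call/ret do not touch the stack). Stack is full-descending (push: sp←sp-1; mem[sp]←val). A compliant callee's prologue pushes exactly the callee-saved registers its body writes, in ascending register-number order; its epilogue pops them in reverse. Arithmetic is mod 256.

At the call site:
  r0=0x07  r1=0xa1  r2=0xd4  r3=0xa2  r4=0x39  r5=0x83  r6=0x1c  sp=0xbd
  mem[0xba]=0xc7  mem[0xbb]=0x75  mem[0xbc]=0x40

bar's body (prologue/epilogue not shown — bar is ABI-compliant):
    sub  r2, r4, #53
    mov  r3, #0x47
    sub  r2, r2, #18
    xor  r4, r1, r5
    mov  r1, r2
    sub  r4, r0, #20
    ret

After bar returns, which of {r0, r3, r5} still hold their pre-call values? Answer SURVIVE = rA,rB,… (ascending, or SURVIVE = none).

prologue: push r4 -> mem[0xbc]=0x39, sp=0xbc
body[0] sub  r2, r4, #53 -> r2=0x04
body[1] mov  r3, #0x47 -> r3=0x47
body[2] sub  r2, r2, #18 -> r2=0xf2
body[3] xor  r4, r1, r5 -> r4=0x22
body[4] mov  r1, r2 -> r1=0xf2
body[5] sub  r4, r0, #20 -> r4=0xf3
epilogue: pop r4=0x39, sp=0xbd
r0: callee-saved, written=False
r3: caller-saved, written=True
r5: callee-saved, written=False

SURVIVE = r0,r5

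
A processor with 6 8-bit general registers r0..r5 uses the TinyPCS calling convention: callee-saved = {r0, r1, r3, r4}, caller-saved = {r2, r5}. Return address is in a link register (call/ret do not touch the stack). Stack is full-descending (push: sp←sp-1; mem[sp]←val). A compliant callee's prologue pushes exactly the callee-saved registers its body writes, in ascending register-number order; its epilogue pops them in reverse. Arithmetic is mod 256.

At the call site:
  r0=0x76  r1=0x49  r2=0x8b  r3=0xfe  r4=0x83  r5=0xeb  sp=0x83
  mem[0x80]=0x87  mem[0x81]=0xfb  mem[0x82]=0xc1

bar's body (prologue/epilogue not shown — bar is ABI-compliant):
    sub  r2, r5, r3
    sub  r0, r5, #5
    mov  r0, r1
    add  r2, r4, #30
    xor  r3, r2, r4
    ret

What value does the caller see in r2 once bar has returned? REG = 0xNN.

REG = 0xa1

prologue: push r0 → mem[0x82]=0x76, sp=0x82
prologue: push r3 → mem[0x81]=0xfe, sp=0x81
body[0] sub  r2, r5, r3 → r2=0xed
body[1] sub  r0, r5, #5 → r0=0xe6
body[2] mov  r0, r1 → r0=0x49
body[3] add  r2, r4, #30 → r2=0xa1
body[4] xor  r3, r2, r4 → r3=0x22
epilogue: pop r3=0xfe, sp=0x82
epilogue: pop r0=0x76, sp=0x83
r2 is caller-saved → body value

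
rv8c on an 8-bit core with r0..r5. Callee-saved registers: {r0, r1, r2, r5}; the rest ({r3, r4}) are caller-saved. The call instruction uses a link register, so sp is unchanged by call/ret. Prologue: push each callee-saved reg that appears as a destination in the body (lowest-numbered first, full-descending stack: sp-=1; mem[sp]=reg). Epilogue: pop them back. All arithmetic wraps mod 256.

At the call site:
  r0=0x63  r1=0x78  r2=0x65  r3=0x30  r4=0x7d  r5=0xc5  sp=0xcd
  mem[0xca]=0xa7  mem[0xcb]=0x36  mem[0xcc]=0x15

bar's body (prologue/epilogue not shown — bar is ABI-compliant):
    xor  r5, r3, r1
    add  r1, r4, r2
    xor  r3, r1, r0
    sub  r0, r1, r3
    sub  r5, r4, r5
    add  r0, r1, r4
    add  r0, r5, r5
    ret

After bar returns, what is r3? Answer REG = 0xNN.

REG = 0x81

prologue: push r0 → mem[0xcc]=0x63, sp=0xcc
prologue: push r1 → mem[0xcb]=0x78, sp=0xcb
prologue: push r5 → mem[0xca]=0xc5, sp=0xca
body[0] xor  r5, r3, r1 → r5=0x48
body[1] add  r1, r4, r2 → r1=0xe2
body[2] xor  r3, r1, r0 → r3=0x81
body[3] sub  r0, r1, r3 → r0=0x61
body[4] sub  r5, r4, r5 → r5=0x35
body[5] add  r0, r1, r4 → r0=0x5f
body[6] add  r0, r5, r5 → r0=0x6a
epilogue: pop r5=0xc5, sp=0xcb
epilogue: pop r1=0x78, sp=0xcc
epilogue: pop r0=0x63, sp=0xcd
r3 is caller-saved → body value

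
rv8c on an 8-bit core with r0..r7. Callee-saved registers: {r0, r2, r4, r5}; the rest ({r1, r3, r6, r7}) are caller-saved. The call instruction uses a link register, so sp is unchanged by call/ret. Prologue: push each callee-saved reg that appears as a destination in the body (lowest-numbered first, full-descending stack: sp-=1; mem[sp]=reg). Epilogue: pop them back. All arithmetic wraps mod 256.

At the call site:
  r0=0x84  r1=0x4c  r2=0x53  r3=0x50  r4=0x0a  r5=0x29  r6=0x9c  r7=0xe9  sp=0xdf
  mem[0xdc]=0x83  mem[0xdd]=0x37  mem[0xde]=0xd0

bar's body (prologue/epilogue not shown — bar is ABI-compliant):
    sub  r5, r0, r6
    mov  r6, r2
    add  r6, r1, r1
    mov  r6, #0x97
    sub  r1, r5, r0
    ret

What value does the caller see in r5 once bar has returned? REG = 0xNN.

REG = 0x29

prologue: push r5 → mem[0xde]=0x29, sp=0xde
body[0] sub  r5, r0, r6 → r5=0xe8
body[1] mov  r6, r2 → r6=0x53
body[2] add  r6, r1, r1 → r6=0x98
body[3] mov  r6, #0x97 → r6=0x97
body[4] sub  r1, r5, r0 → r1=0x64
epilogue: pop r5=0x29, sp=0xdf
r5 is callee-saved → restored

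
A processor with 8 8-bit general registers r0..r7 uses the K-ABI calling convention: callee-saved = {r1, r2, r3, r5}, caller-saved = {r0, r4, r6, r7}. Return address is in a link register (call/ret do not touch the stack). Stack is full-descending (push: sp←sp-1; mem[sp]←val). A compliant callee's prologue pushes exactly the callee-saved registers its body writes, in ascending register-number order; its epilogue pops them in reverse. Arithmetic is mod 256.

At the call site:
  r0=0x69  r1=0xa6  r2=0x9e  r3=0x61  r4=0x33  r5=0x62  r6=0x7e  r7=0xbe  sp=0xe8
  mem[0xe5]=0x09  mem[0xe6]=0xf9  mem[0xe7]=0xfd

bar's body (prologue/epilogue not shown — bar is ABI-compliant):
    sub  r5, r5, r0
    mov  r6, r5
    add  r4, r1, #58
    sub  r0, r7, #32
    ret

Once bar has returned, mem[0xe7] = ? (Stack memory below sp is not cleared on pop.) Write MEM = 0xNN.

MEM = 0x62

prologue: push r5 -> mem[0xe7]=0x62, sp=0xe7
body[0] sub  r5, r5, r0 -> r5=0xf9
body[1] mov  r6, r5 -> r6=0xf9
body[2] add  r4, r1, #58 -> r4=0xe0
body[3] sub  r0, r7, #32 -> r0=0x9e
epilogue: pop r5=0x62, sp=0xe8
prologue pushed ['r5'] at ['0xe7']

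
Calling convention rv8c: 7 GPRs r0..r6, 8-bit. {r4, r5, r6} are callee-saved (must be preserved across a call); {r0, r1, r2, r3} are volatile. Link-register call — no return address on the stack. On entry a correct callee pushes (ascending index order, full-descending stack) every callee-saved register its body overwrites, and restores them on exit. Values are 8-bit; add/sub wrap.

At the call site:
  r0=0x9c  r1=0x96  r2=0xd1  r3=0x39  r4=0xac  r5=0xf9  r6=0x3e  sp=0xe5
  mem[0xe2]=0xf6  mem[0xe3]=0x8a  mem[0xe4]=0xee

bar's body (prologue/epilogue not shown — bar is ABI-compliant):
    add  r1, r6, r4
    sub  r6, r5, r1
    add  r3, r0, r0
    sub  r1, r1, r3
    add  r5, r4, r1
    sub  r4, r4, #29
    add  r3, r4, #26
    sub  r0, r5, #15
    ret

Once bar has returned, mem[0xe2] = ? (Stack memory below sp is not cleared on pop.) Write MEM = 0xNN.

prologue: push r4 -> mem[0xe4]=0xac, sp=0xe4
prologue: push r5 -> mem[0xe3]=0xf9, sp=0xe3
prologue: push r6 -> mem[0xe2]=0x3e, sp=0xe2
body[0] add  r1, r6, r4 -> r1=0xea
body[1] sub  r6, r5, r1 -> r6=0x0f
body[2] add  r3, r0, r0 -> r3=0x38
body[3] sub  r1, r1, r3 -> r1=0xb2
body[4] add  r5, r4, r1 -> r5=0x5e
body[5] sub  r4, r4, #29 -> r4=0x8f
body[6] add  r3, r4, #26 -> r3=0xa9
body[7] sub  r0, r5, #15 -> r0=0x4f
epilogue: pop r6=0x3e, sp=0xe3
epilogue: pop r5=0xf9, sp=0xe4
epilogue: pop r4=0xac, sp=0xe5
prologue pushed ['r4', 'r5', 'r6'] at ['0xe4', '0xe3', '0xe2']

MEM = 0x3e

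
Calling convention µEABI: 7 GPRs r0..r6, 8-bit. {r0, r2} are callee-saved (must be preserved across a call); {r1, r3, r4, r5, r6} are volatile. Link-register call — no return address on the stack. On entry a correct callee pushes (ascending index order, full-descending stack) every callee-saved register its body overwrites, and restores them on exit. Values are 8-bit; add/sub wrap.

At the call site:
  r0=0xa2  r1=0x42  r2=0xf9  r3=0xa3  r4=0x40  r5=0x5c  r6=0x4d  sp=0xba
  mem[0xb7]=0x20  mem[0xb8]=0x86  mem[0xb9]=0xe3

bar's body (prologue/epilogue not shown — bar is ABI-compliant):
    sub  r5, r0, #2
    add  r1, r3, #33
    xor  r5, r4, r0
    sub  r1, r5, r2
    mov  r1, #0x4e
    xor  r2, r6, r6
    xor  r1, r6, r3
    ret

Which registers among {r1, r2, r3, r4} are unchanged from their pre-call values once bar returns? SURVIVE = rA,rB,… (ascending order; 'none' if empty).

SURVIVE = r2,r3,r4

prologue: push r2 → mem[0xb9]=0xf9, sp=0xb9
body[0] sub  r5, r0, #2 → r5=0xa0
body[1] add  r1, r3, #33 → r1=0xc4
body[2] xor  r5, r4, r0 → r5=0xe2
body[3] sub  r1, r5, r2 → r1=0xe9
body[4] mov  r1, #0x4e → r1=0x4e
body[5] xor  r2, r6, r6 → r2=0x00
body[6] xor  r1, r6, r3 → r1=0xee
epilogue: pop r2=0xf9, sp=0xba
r1: caller-saved, written=True
r2: callee-saved, written=True
r3: caller-saved, written=False
r4: caller-saved, written=False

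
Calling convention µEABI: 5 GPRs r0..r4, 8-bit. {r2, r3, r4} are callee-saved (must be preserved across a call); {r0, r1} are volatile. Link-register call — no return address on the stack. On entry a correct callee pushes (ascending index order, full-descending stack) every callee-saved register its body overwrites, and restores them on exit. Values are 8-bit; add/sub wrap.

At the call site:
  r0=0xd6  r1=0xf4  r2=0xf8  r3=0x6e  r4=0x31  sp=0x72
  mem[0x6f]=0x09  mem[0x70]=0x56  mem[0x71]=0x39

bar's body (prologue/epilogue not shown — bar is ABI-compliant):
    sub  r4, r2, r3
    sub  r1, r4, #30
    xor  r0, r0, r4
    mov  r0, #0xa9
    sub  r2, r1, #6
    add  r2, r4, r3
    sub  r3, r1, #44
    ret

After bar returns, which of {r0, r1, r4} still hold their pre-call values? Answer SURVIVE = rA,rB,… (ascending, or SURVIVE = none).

SURVIVE = r4

prologue: push r2 → mem[0x71]=0xf8, sp=0x71
prologue: push r3 → mem[0x70]=0x6e, sp=0x70
prologue: push r4 → mem[0x6f]=0x31, sp=0x6f
body[0] sub  r4, r2, r3 → r4=0x8a
body[1] sub  r1, r4, #30 → r1=0x6c
body[2] xor  r0, r0, r4 → r0=0x5c
body[3] mov  r0, #0xa9 → r0=0xa9
body[4] sub  r2, r1, #6 → r2=0x66
body[5] add  r2, r4, r3 → r2=0xf8
body[6] sub  r3, r1, #44 → r3=0x40
epilogue: pop r4=0x31, sp=0x70
epilogue: pop r3=0x6e, sp=0x71
epilogue: pop r2=0xf8, sp=0x72
r0: caller-saved, written=True
r1: caller-saved, written=True
r4: callee-saved, written=True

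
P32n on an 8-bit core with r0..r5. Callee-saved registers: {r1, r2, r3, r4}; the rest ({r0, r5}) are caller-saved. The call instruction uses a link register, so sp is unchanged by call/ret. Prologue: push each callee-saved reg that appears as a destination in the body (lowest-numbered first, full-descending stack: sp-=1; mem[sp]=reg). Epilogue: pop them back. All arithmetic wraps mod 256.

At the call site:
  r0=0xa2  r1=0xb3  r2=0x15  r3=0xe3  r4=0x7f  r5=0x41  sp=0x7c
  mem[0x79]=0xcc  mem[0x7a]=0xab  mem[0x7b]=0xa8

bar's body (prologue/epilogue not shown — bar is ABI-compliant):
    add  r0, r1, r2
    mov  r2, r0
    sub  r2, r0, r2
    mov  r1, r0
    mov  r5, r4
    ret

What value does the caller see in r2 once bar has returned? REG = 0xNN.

REG = 0x15

prologue: push r1 → mem[0x7b]=0xb3, sp=0x7b
prologue: push r2 → mem[0x7a]=0x15, sp=0x7a
body[0] add  r0, r1, r2 → r0=0xc8
body[1] mov  r2, r0 → r2=0xc8
body[2] sub  r2, r0, r2 → r2=0x00
body[3] mov  r1, r0 → r1=0xc8
body[4] mov  r5, r4 → r5=0x7f
epilogue: pop r2=0x15, sp=0x7b
epilogue: pop r1=0xb3, sp=0x7c
r2 is callee-saved → restored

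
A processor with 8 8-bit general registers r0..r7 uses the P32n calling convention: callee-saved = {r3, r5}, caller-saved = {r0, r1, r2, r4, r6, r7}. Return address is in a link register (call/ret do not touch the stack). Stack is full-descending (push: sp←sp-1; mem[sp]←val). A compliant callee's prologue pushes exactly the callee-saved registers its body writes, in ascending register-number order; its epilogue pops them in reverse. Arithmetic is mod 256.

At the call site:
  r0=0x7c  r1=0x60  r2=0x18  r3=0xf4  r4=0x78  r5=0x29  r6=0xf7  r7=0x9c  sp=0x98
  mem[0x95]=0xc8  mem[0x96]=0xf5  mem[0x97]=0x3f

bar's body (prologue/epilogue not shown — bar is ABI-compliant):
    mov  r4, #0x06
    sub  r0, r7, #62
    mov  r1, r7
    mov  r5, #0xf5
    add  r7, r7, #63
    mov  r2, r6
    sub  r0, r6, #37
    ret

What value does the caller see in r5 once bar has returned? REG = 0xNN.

prologue: push r5 → mem[0x97]=0x29, sp=0x97
body[0] mov  r4, #0x06 → r4=0x06
body[1] sub  r0, r7, #62 → r0=0x5e
body[2] mov  r1, r7 → r1=0x9c
body[3] mov  r5, #0xf5 → r5=0xf5
body[4] add  r7, r7, #63 → r7=0xdb
body[5] mov  r2, r6 → r2=0xf7
body[6] sub  r0, r6, #37 → r0=0xd2
epilogue: pop r5=0x29, sp=0x98
r5 is callee-saved → restored

REG = 0x29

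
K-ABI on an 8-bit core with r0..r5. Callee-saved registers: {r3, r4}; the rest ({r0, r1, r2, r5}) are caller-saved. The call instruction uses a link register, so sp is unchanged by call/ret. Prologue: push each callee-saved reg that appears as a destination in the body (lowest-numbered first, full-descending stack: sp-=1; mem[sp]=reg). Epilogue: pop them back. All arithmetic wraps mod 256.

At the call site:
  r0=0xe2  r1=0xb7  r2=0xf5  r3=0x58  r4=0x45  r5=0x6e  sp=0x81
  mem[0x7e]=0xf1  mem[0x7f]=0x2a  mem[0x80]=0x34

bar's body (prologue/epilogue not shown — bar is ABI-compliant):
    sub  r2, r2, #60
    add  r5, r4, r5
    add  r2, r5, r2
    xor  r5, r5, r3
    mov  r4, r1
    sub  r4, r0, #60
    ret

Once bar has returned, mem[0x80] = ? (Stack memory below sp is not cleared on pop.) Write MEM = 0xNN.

MEM = 0x45

prologue: push r4 → mem[0x80]=0x45, sp=0x80
body[0] sub  r2, r2, #60 → r2=0xb9
body[1] add  r5, r4, r5 → r5=0xb3
body[2] add  r2, r5, r2 → r2=0x6c
body[3] xor  r5, r5, r3 → r5=0xeb
body[4] mov  r4, r1 → r4=0xb7
body[5] sub  r4, r0, #60 → r4=0xa6
epilogue: pop r4=0x45, sp=0x81
prologue pushed ['r4'] at ['0x80']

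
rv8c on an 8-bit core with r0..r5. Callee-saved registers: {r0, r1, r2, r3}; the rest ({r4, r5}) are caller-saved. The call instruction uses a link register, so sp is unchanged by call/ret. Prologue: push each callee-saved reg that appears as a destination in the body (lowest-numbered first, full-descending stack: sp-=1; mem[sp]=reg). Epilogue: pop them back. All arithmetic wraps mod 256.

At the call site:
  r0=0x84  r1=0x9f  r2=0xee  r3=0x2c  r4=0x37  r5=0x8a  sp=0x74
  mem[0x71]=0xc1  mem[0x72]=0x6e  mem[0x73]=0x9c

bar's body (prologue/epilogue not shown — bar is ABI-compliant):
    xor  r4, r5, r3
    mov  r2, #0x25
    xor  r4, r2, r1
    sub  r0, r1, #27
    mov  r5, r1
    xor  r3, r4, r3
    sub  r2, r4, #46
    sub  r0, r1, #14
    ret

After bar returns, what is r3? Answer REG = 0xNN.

REG = 0x2c

prologue: push r0 -> mem[0x73]=0x84, sp=0x73
prologue: push r2 -> mem[0x72]=0xee, sp=0x72
prologue: push r3 -> mem[0x71]=0x2c, sp=0x71
body[0] xor  r4, r5, r3 -> r4=0xa6
body[1] mov  r2, #0x25 -> r2=0x25
body[2] xor  r4, r2, r1 -> r4=0xba
body[3] sub  r0, r1, #27 -> r0=0x84
body[4] mov  r5, r1 -> r5=0x9f
body[5] xor  r3, r4, r3 -> r3=0x96
body[6] sub  r2, r4, #46 -> r2=0x8c
body[7] sub  r0, r1, #14 -> r0=0x91
epilogue: pop r3=0x2c, sp=0x72
epilogue: pop r2=0xee, sp=0x73
epilogue: pop r0=0x84, sp=0x74
r3 is callee-saved -> restored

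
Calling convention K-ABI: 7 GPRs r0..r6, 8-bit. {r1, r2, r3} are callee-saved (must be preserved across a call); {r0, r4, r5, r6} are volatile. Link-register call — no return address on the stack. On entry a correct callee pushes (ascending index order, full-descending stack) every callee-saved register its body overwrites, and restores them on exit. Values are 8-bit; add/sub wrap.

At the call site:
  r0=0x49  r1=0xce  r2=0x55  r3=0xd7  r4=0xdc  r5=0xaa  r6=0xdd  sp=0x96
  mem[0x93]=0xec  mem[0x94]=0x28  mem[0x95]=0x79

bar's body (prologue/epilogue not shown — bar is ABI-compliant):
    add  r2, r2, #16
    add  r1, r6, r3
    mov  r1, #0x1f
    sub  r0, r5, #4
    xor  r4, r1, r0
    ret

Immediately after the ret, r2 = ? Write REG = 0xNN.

prologue: push r1 -> mem[0x95]=0xce, sp=0x95
prologue: push r2 -> mem[0x94]=0x55, sp=0x94
body[0] add  r2, r2, #16 -> r2=0x65
body[1] add  r1, r6, r3 -> r1=0xb4
body[2] mov  r1, #0x1f -> r1=0x1f
body[3] sub  r0, r5, #4 -> r0=0xa6
body[4] xor  r4, r1, r0 -> r4=0xb9
epilogue: pop r2=0x55, sp=0x95
epilogue: pop r1=0xce, sp=0x96
r2 is callee-saved -> restored

REG = 0x55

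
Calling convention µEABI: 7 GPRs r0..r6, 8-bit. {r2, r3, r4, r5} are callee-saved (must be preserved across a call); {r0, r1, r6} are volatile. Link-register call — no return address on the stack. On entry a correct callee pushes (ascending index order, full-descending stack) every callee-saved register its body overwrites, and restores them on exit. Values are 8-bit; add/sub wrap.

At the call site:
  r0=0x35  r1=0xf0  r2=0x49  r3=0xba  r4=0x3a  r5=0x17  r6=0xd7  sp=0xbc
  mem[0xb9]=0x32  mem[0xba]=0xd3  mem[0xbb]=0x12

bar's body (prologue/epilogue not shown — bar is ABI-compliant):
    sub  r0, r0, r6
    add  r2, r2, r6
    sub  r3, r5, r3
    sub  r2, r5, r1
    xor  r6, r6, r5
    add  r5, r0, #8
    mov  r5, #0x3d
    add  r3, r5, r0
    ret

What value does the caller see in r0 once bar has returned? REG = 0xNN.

prologue: push r2 → mem[0xbb]=0x49, sp=0xbb
prologue: push r3 → mem[0xba]=0xba, sp=0xba
prologue: push r5 → mem[0xb9]=0x17, sp=0xb9
body[0] sub  r0, r0, r6 → r0=0x5e
body[1] add  r2, r2, r6 → r2=0x20
body[2] sub  r3, r5, r3 → r3=0x5d
body[3] sub  r2, r5, r1 → r2=0x27
body[4] xor  r6, r6, r5 → r6=0xc0
body[5] add  r5, r0, #8 → r5=0x66
body[6] mov  r5, #0x3d → r5=0x3d
body[7] add  r3, r5, r0 → r3=0x9b
epilogue: pop r5=0x17, sp=0xba
epilogue: pop r3=0xba, sp=0xbb
epilogue: pop r2=0x49, sp=0xbc
r0 is caller-saved → body value

REG = 0x5e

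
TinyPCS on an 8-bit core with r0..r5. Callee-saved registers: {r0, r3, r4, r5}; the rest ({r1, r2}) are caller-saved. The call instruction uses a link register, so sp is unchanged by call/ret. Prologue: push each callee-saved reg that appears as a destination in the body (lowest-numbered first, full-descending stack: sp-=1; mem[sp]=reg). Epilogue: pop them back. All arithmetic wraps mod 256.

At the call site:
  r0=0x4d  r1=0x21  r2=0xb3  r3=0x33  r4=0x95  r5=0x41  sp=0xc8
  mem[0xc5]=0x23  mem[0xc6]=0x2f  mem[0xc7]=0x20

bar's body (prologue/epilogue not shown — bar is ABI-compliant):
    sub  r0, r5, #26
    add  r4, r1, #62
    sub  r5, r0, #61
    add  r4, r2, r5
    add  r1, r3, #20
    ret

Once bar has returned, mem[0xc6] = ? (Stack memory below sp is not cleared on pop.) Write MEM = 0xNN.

MEM = 0x95

prologue: push r0 -> mem[0xc7]=0x4d, sp=0xc7
prologue: push r4 -> mem[0xc6]=0x95, sp=0xc6
prologue: push r5 -> mem[0xc5]=0x41, sp=0xc5
body[0] sub  r0, r5, #26 -> r0=0x27
body[1] add  r4, r1, #62 -> r4=0x5f
body[2] sub  r5, r0, #61 -> r5=0xea
body[3] add  r4, r2, r5 -> r4=0x9d
body[4] add  r1, r3, #20 -> r1=0x47
epilogue: pop r5=0x41, sp=0xc6
epilogue: pop r4=0x95, sp=0xc7
epilogue: pop r0=0x4d, sp=0xc8
prologue pushed ['r0', 'r4', 'r5'] at ['0xc7', '0xc6', '0xc5']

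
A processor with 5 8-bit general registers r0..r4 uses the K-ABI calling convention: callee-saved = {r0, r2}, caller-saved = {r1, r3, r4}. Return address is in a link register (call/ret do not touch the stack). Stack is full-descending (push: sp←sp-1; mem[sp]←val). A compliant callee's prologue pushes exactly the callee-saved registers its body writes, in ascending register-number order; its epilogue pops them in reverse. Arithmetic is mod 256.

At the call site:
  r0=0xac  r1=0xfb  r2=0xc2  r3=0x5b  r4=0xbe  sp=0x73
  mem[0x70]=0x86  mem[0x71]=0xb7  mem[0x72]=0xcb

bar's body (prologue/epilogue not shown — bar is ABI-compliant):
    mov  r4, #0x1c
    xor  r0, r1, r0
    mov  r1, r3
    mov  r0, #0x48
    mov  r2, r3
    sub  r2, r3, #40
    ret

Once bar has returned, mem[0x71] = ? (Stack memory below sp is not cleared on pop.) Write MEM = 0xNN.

MEM = 0xc2

prologue: push r0 -> mem[0x72]=0xac, sp=0x72
prologue: push r2 -> mem[0x71]=0xc2, sp=0x71
body[0] mov  r4, #0x1c -> r4=0x1c
body[1] xor  r0, r1, r0 -> r0=0x57
body[2] mov  r1, r3 -> r1=0x5b
body[3] mov  r0, #0x48 -> r0=0x48
body[4] mov  r2, r3 -> r2=0x5b
body[5] sub  r2, r3, #40 -> r2=0x33
epilogue: pop r2=0xc2, sp=0x72
epilogue: pop r0=0xac, sp=0x73
prologue pushed ['r0', 'r2'] at ['0x72', '0x71']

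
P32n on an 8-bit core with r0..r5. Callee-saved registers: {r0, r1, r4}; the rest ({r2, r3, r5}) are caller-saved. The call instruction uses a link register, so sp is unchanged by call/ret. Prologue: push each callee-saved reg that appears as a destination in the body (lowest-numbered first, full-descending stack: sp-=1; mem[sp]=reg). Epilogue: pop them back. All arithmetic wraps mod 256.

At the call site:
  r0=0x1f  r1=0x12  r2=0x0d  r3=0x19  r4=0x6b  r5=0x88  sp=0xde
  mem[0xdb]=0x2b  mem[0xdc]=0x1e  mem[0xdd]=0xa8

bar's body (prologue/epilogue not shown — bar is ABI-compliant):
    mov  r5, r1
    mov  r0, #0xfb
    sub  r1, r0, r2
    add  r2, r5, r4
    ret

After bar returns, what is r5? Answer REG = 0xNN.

prologue: push r0 → mem[0xdd]=0x1f, sp=0xdd
prologue: push r1 → mem[0xdc]=0x12, sp=0xdc
body[0] mov  r5, r1 → r5=0x12
body[1] mov  r0, #0xfb → r0=0xfb
body[2] sub  r1, r0, r2 → r1=0xee
body[3] add  r2, r5, r4 → r2=0x7d
epilogue: pop r1=0x12, sp=0xdd
epilogue: pop r0=0x1f, sp=0xde
r5 is caller-saved → body value

REG = 0x12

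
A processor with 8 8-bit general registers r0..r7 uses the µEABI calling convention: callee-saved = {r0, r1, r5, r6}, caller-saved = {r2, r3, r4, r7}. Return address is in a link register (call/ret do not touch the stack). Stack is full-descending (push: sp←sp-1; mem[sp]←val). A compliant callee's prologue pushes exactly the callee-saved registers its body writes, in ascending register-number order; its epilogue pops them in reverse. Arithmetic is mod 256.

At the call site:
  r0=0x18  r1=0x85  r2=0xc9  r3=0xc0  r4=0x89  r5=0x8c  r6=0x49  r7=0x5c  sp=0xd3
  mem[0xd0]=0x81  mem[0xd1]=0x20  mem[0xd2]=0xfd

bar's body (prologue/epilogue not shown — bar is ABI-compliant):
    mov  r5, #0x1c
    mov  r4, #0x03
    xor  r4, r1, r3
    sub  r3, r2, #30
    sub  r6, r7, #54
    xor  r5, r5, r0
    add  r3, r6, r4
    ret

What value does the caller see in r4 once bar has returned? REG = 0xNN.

prologue: push r5 → mem[0xd2]=0x8c, sp=0xd2
prologue: push r6 → mem[0xd1]=0x49, sp=0xd1
body[0] mov  r5, #0x1c → r5=0x1c
body[1] mov  r4, #0x03 → r4=0x03
body[2] xor  r4, r1, r3 → r4=0x45
body[3] sub  r3, r2, #30 → r3=0xab
body[4] sub  r6, r7, #54 → r6=0x26
body[5] xor  r5, r5, r0 → r5=0x04
body[6] add  r3, r6, r4 → r3=0x6b
epilogue: pop r6=0x49, sp=0xd2
epilogue: pop r5=0x8c, sp=0xd3
r4 is caller-saved → body value

REG = 0x45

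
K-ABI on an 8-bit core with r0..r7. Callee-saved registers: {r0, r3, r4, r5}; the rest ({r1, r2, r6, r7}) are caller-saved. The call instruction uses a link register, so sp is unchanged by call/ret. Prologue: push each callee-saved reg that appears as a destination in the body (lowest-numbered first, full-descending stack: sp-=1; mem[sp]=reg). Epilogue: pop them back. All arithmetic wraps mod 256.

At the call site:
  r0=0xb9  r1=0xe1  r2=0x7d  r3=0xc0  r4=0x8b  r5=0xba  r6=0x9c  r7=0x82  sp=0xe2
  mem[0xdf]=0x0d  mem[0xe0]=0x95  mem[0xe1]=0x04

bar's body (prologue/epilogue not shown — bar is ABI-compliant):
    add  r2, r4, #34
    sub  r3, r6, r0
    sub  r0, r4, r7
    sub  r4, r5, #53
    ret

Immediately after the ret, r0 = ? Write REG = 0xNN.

REG = 0xb9

prologue: push r0 -> mem[0xe1]=0xb9, sp=0xe1
prologue: push r3 -> mem[0xe0]=0xc0, sp=0xe0
prologue: push r4 -> mem[0xdf]=0x8b, sp=0xdf
body[0] add  r2, r4, #34 -> r2=0xad
body[1] sub  r3, r6, r0 -> r3=0xe3
body[2] sub  r0, r4, r7 -> r0=0x09
body[3] sub  r4, r5, #53 -> r4=0x85
epilogue: pop r4=0x8b, sp=0xe0
epilogue: pop r3=0xc0, sp=0xe1
epilogue: pop r0=0xb9, sp=0xe2
r0 is callee-saved -> restored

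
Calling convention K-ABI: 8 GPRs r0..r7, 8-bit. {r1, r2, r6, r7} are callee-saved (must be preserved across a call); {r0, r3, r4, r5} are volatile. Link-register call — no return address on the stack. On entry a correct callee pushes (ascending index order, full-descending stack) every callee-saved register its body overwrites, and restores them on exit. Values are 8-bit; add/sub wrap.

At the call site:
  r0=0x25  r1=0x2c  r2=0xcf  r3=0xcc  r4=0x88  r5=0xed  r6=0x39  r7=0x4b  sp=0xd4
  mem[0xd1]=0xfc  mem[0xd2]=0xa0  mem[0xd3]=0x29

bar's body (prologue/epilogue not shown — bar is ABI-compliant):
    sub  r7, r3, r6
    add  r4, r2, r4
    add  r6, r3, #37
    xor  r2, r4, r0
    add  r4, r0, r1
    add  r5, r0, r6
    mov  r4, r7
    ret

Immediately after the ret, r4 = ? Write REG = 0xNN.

prologue: push r2 → mem[0xd3]=0xcf, sp=0xd3
prologue: push r6 → mem[0xd2]=0x39, sp=0xd2
prologue: push r7 → mem[0xd1]=0x4b, sp=0xd1
body[0] sub  r7, r3, r6 → r7=0x93
body[1] add  r4, r2, r4 → r4=0x57
body[2] add  r6, r3, #37 → r6=0xf1
body[3] xor  r2, r4, r0 → r2=0x72
body[4] add  r4, r0, r1 → r4=0x51
body[5] add  r5, r0, r6 → r5=0x16
body[6] mov  r4, r7 → r4=0x93
epilogue: pop r7=0x4b, sp=0xd2
epilogue: pop r6=0x39, sp=0xd3
epilogue: pop r2=0xcf, sp=0xd4
r4 is caller-saved → body value

REG = 0x93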